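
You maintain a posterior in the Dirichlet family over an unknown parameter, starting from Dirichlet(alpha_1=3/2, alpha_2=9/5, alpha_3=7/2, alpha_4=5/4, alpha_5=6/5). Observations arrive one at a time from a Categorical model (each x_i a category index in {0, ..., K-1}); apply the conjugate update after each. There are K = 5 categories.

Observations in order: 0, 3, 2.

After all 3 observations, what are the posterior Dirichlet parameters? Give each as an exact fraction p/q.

obs 1: x=0 → posterior Dirichlet(5/2, 9/5, 7/2, 5/4, 6/5)
obs 2: x=3 → posterior Dirichlet(5/2, 9/5, 7/2, 9/4, 6/5)
obs 3: x=2 → posterior Dirichlet(5/2, 9/5, 9/2, 9/4, 6/5)

alpha_1=5/2, alpha_2=9/5, alpha_3=9/2, alpha_4=9/4, alpha_5=6/5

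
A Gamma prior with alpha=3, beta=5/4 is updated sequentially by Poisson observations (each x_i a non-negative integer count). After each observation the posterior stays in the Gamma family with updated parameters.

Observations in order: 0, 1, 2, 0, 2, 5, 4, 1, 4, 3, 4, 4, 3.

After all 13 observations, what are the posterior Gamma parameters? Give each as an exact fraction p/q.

alpha=36, beta=57/4

obs 1: x=0 → posterior Gamma(3, 9/4)
obs 2: x=1 → posterior Gamma(4, 13/4)
obs 3: x=2 → posterior Gamma(6, 17/4)
obs 4: x=0 → posterior Gamma(6, 21/4)
obs 5: x=2 → posterior Gamma(8, 25/4)
obs 6: x=5 → posterior Gamma(13, 29/4)
obs 7: x=4 → posterior Gamma(17, 33/4)
obs 8: x=1 → posterior Gamma(18, 37/4)
obs 9: x=4 → posterior Gamma(22, 41/4)
obs 10: x=3 → posterior Gamma(25, 45/4)
obs 11: x=4 → posterior Gamma(29, 49/4)
obs 12: x=4 → posterior Gamma(33, 53/4)
obs 13: x=3 → posterior Gamma(36, 57/4)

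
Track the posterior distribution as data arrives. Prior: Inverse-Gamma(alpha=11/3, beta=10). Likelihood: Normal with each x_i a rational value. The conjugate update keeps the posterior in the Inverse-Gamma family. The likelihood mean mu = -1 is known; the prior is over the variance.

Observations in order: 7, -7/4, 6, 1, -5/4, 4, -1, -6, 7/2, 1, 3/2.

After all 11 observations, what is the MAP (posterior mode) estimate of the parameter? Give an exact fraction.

5235/488

obs 1: x=7 → posterior Inverse-Gamma(25/6, 42)
obs 2: x=-7/4 → posterior Inverse-Gamma(14/3, 1353/32)
obs 3: x=6 → posterior Inverse-Gamma(31/6, 2137/32)
obs 4: x=1 → posterior Inverse-Gamma(17/3, 2201/32)
obs 5: x=-5/4 → posterior Inverse-Gamma(37/6, 1101/16)
obs 6: x=4 → posterior Inverse-Gamma(20/3, 1301/16)
obs 7: x=-1 → posterior Inverse-Gamma(43/6, 1301/16)
obs 8: x=-6 → posterior Inverse-Gamma(23/3, 1501/16)
obs 9: x=7/2 → posterior Inverse-Gamma(49/6, 1663/16)
obs 10: x=1 → posterior Inverse-Gamma(26/3, 1695/16)
obs 11: x=3/2 → posterior Inverse-Gamma(55/6, 1745/16)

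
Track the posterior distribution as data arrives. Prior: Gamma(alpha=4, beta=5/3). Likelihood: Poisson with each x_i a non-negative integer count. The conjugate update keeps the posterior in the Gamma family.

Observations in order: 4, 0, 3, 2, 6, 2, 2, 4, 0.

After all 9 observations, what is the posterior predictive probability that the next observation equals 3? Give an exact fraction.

613880278961114458118758619794347670049390592/2998770918523128821363306604325771331787109375

obs 1: x=4 → posterior Gamma(8, 8/3)
obs 2: x=0 → posterior Gamma(8, 11/3)
obs 3: x=3 → posterior Gamma(11, 14/3)
obs 4: x=2 → posterior Gamma(13, 17/3)
obs 5: x=6 → posterior Gamma(19, 20/3)
obs 6: x=2 → posterior Gamma(21, 23/3)
obs 7: x=2 → posterior Gamma(23, 26/3)
obs 8: x=4 → posterior Gamma(27, 29/3)
obs 9: x=0 → posterior Gamma(27, 32/3)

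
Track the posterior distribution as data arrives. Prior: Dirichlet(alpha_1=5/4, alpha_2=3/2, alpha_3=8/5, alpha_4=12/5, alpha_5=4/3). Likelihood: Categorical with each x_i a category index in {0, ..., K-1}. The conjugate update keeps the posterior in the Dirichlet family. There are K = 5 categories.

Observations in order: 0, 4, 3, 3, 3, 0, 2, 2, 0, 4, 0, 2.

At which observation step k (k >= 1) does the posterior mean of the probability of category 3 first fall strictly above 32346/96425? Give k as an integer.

k = 4

obs 1: x=0 → posterior Dirichlet(9/4, 3/2, 8/5, 12/5, 4/3)
obs 2: x=4 → posterior Dirichlet(9/4, 3/2, 8/5, 12/5, 7/3)
obs 3: x=3 → posterior Dirichlet(9/4, 3/2, 8/5, 17/5, 7/3)
obs 4: x=3 → posterior Dirichlet(9/4, 3/2, 8/5, 22/5, 7/3)
obs 5: x=3 → posterior Dirichlet(9/4, 3/2, 8/5, 27/5, 7/3)
obs 6: x=0 → posterior Dirichlet(13/4, 3/2, 8/5, 27/5, 7/3)
obs 7: x=2 → posterior Dirichlet(13/4, 3/2, 13/5, 27/5, 7/3)
obs 8: x=2 → posterior Dirichlet(13/4, 3/2, 18/5, 27/5, 7/3)
obs 9: x=0 → posterior Dirichlet(17/4, 3/2, 18/5, 27/5, 7/3)
obs 10: x=4 → posterior Dirichlet(17/4, 3/2, 18/5, 27/5, 10/3)
obs 11: x=0 → posterior Dirichlet(21/4, 3/2, 18/5, 27/5, 10/3)
obs 12: x=2 → posterior Dirichlet(21/4, 3/2, 23/5, 27/5, 10/3)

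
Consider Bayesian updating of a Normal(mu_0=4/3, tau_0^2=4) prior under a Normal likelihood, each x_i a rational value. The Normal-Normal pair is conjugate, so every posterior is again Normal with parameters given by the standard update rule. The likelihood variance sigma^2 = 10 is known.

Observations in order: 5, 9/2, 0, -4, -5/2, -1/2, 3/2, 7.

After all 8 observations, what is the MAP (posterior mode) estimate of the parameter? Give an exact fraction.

obs 1: x=5 → posterior Normal(50/21, 20/7)
obs 2: x=9/2 → posterior Normal(77/27, 20/9)
obs 3: x=0 → posterior Normal(7/3, 20/11)
obs 4: x=-4 → posterior Normal(53/39, 20/13)
obs 5: x=-5/2 → posterior Normal(38/45, 4/3)
obs 6: x=-1/2 → posterior Normal(35/51, 20/17)
obs 7: x=3/2 → posterior Normal(44/57, 20/19)
obs 8: x=7 → posterior Normal(86/63, 20/21)

86/63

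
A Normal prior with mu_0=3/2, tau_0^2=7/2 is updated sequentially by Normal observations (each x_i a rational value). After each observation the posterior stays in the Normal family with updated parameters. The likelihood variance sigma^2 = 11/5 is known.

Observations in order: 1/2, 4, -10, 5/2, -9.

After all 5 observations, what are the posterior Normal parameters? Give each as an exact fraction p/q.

mu_0=-387/197, tau_0^2=77/197

obs 1: x=1/2 → posterior Normal(101/114, 77/57)
obs 2: x=4 → posterior Normal(381/184, 77/92)
obs 3: x=-10 → posterior Normal(-319/254, 77/127)
obs 4: x=5/2 → posterior Normal(-4/9, 77/162)
obs 5: x=-9 → posterior Normal(-387/197, 77/197)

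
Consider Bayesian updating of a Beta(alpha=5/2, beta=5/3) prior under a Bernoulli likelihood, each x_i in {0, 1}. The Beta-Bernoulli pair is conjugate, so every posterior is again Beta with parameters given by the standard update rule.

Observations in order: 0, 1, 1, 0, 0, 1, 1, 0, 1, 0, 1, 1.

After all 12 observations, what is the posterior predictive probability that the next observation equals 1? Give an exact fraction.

obs 1: x=0 → posterior Beta(5/2, 8/3)
obs 2: x=1 → posterior Beta(7/2, 8/3)
obs 3: x=1 → posterior Beta(9/2, 8/3)
obs 4: x=0 → posterior Beta(9/2, 11/3)
obs 5: x=0 → posterior Beta(9/2, 14/3)
obs 6: x=1 → posterior Beta(11/2, 14/3)
obs 7: x=1 → posterior Beta(13/2, 14/3)
obs 8: x=0 → posterior Beta(13/2, 17/3)
obs 9: x=1 → posterior Beta(15/2, 17/3)
obs 10: x=0 → posterior Beta(15/2, 20/3)
obs 11: x=1 → posterior Beta(17/2, 20/3)
obs 12: x=1 → posterior Beta(19/2, 20/3)

57/97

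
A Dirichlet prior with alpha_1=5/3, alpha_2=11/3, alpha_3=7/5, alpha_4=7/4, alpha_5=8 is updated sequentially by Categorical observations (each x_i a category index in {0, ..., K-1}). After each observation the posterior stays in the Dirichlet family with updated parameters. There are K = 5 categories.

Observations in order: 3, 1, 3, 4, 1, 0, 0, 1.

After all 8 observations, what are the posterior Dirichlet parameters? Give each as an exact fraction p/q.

obs 1: x=3 → posterior Dirichlet(5/3, 11/3, 7/5, 11/4, 8)
obs 2: x=1 → posterior Dirichlet(5/3, 14/3, 7/5, 11/4, 8)
obs 3: x=3 → posterior Dirichlet(5/3, 14/3, 7/5, 15/4, 8)
obs 4: x=4 → posterior Dirichlet(5/3, 14/3, 7/5, 15/4, 9)
obs 5: x=1 → posterior Dirichlet(5/3, 17/3, 7/5, 15/4, 9)
obs 6: x=0 → posterior Dirichlet(8/3, 17/3, 7/5, 15/4, 9)
obs 7: x=0 → posterior Dirichlet(11/3, 17/3, 7/5, 15/4, 9)
obs 8: x=1 → posterior Dirichlet(11/3, 20/3, 7/5, 15/4, 9)

alpha_1=11/3, alpha_2=20/3, alpha_3=7/5, alpha_4=15/4, alpha_5=9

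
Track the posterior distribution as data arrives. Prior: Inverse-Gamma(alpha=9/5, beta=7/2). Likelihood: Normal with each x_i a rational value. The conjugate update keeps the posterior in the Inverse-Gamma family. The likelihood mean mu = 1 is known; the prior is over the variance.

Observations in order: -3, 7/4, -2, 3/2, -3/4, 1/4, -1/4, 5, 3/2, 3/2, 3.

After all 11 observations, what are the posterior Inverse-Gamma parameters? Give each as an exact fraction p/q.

alpha=73/10, beta=117/4

obs 1: x=-3 → posterior Inverse-Gamma(23/10, 23/2)
obs 2: x=7/4 → posterior Inverse-Gamma(14/5, 377/32)
obs 3: x=-2 → posterior Inverse-Gamma(33/10, 521/32)
obs 4: x=3/2 → posterior Inverse-Gamma(19/5, 525/32)
obs 5: x=-3/4 → posterior Inverse-Gamma(43/10, 287/16)
obs 6: x=1/4 → posterior Inverse-Gamma(24/5, 583/32)
obs 7: x=-1/4 → posterior Inverse-Gamma(53/10, 19)
obs 8: x=5 → posterior Inverse-Gamma(29/5, 27)
obs 9: x=3/2 → posterior Inverse-Gamma(63/10, 217/8)
obs 10: x=3/2 → posterior Inverse-Gamma(34/5, 109/4)
obs 11: x=3 → posterior Inverse-Gamma(73/10, 117/4)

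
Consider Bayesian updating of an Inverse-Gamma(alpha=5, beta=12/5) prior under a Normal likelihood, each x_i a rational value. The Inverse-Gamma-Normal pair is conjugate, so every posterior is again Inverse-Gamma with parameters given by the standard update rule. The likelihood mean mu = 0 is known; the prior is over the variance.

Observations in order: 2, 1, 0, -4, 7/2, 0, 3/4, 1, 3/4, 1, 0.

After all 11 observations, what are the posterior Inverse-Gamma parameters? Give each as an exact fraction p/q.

obs 1: x=2 → posterior Inverse-Gamma(11/2, 22/5)
obs 2: x=1 → posterior Inverse-Gamma(6, 49/10)
obs 3: x=0 → posterior Inverse-Gamma(13/2, 49/10)
obs 4: x=-4 → posterior Inverse-Gamma(7, 129/10)
obs 5: x=7/2 → posterior Inverse-Gamma(15/2, 761/40)
obs 6: x=0 → posterior Inverse-Gamma(8, 761/40)
obs 7: x=3/4 → posterior Inverse-Gamma(17/2, 3089/160)
obs 8: x=1 → posterior Inverse-Gamma(9, 3169/160)
obs 9: x=3/4 → posterior Inverse-Gamma(19/2, 1607/80)
obs 10: x=1 → posterior Inverse-Gamma(10, 1647/80)
obs 11: x=0 → posterior Inverse-Gamma(21/2, 1647/80)

alpha=21/2, beta=1647/80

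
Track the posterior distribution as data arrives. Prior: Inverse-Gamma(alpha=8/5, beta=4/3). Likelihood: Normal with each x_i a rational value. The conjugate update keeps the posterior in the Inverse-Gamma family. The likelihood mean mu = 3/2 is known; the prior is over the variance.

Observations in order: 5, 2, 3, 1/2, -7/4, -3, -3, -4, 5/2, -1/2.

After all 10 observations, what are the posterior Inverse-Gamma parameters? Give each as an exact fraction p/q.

obs 1: x=5 → posterior Inverse-Gamma(21/10, 179/24)
obs 2: x=2 → posterior Inverse-Gamma(13/5, 91/12)
obs 3: x=3 → posterior Inverse-Gamma(31/10, 209/24)
obs 4: x=1/2 → posterior Inverse-Gamma(18/5, 221/24)
obs 5: x=-7/4 → posterior Inverse-Gamma(41/10, 1391/96)
obs 6: x=-3 → posterior Inverse-Gamma(23/5, 2363/96)
obs 7: x=-3 → posterior Inverse-Gamma(51/10, 3335/96)
obs 8: x=-4 → posterior Inverse-Gamma(28/5, 4787/96)
obs 9: x=5/2 → posterior Inverse-Gamma(61/10, 4835/96)
obs 10: x=-1/2 → posterior Inverse-Gamma(33/5, 5027/96)

alpha=33/5, beta=5027/96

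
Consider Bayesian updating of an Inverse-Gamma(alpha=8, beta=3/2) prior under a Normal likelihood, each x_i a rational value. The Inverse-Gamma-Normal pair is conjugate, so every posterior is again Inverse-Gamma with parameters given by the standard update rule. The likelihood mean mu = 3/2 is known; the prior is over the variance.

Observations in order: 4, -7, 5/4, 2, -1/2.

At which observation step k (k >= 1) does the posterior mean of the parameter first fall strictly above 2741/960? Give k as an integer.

k = 2

obs 1: x=4 → posterior Inverse-Gamma(17/2, 37/8)
obs 2: x=-7 → posterior Inverse-Gamma(9, 163/4)
obs 3: x=5/4 → posterior Inverse-Gamma(19/2, 1305/32)
obs 4: x=2 → posterior Inverse-Gamma(10, 1309/32)
obs 5: x=-1/2 → posterior Inverse-Gamma(21/2, 1373/32)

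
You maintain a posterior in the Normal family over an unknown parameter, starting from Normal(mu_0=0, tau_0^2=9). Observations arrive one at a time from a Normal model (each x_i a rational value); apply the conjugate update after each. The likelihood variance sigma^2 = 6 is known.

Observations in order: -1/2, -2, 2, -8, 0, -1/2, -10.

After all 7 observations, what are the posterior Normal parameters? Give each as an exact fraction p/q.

mu_0=-57/23, tau_0^2=18/23

obs 1: x=-1/2 → posterior Normal(-3/10, 18/5)
obs 2: x=-2 → posterior Normal(-15/16, 9/4)
obs 3: x=2 → posterior Normal(-3/22, 18/11)
obs 4: x=-8 → posterior Normal(-51/28, 9/7)
obs 5: x=0 → posterior Normal(-3/2, 18/17)
obs 6: x=-1/2 → posterior Normal(-27/20, 9/10)
obs 7: x=-10 → posterior Normal(-57/23, 18/23)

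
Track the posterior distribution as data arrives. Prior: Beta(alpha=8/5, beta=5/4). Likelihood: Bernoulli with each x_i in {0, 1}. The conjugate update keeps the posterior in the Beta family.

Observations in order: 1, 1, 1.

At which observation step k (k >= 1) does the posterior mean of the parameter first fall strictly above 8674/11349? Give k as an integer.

obs 1: x=1 → posterior Beta(13/5, 5/4)
obs 2: x=1 → posterior Beta(18/5, 5/4)
obs 3: x=1 → posterior Beta(23/5, 5/4)

k = 3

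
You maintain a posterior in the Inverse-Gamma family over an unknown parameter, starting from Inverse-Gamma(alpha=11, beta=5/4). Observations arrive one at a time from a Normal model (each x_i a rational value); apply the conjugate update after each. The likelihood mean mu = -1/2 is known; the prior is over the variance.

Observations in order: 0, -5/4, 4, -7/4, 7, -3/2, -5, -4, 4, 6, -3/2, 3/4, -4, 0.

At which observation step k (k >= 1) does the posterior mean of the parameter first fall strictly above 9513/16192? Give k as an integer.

obs 1: x=0 → posterior Inverse-Gamma(23/2, 11/8)
obs 2: x=-5/4 → posterior Inverse-Gamma(12, 53/32)
obs 3: x=4 → posterior Inverse-Gamma(25/2, 377/32)
obs 4: x=-7/4 → posterior Inverse-Gamma(13, 201/16)
obs 5: x=7 → posterior Inverse-Gamma(27/2, 651/16)
obs 6: x=-3/2 → posterior Inverse-Gamma(14, 659/16)
obs 7: x=-5 → posterior Inverse-Gamma(29/2, 821/16)
obs 8: x=-4 → posterior Inverse-Gamma(15, 919/16)
obs 9: x=4 → posterior Inverse-Gamma(31/2, 1081/16)
obs 10: x=6 → posterior Inverse-Gamma(16, 1419/16)
obs 11: x=-3/2 → posterior Inverse-Gamma(33/2, 1427/16)
obs 12: x=3/4 → posterior Inverse-Gamma(17, 2879/32)
obs 13: x=-4 → posterior Inverse-Gamma(35/2, 3075/32)
obs 14: x=0 → posterior Inverse-Gamma(18, 3079/32)

k = 3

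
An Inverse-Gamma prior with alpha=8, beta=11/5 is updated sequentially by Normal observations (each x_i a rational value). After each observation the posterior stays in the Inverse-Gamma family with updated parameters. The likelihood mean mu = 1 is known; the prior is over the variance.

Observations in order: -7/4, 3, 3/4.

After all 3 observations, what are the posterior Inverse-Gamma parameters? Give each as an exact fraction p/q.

alpha=19/2, beta=641/80

obs 1: x=-7/4 → posterior Inverse-Gamma(17/2, 957/160)
obs 2: x=3 → posterior Inverse-Gamma(9, 1277/160)
obs 3: x=3/4 → posterior Inverse-Gamma(19/2, 641/80)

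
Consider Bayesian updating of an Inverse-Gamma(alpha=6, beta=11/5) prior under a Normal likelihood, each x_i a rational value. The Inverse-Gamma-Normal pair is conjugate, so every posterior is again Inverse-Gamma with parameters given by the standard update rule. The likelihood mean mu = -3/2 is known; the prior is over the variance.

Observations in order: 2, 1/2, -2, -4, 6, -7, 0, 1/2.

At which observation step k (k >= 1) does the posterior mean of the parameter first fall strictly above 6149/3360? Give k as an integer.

obs 1: x=2 → posterior Inverse-Gamma(13/2, 333/40)
obs 2: x=1/2 → posterior Inverse-Gamma(7, 413/40)
obs 3: x=-2 → posterior Inverse-Gamma(15/2, 209/20)
obs 4: x=-4 → posterior Inverse-Gamma(8, 543/40)
obs 5: x=6 → posterior Inverse-Gamma(17/2, 417/10)
obs 6: x=-7 → posterior Inverse-Gamma(9, 2273/40)
obs 7: x=0 → posterior Inverse-Gamma(19/2, 1159/20)
obs 8: x=1/2 → posterior Inverse-Gamma(10, 1199/20)

k = 4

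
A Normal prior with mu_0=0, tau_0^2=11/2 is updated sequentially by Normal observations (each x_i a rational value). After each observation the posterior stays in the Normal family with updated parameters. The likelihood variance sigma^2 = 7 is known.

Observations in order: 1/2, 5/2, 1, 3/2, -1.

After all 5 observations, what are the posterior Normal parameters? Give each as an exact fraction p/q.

obs 1: x=1/2 → posterior Normal(11/50, 77/25)
obs 2: x=5/2 → posterior Normal(11/12, 77/36)
obs 3: x=1 → posterior Normal(44/47, 77/47)
obs 4: x=3/2 → posterior Normal(121/116, 77/58)
obs 5: x=-1 → posterior Normal(33/46, 77/69)

mu_0=33/46, tau_0^2=77/69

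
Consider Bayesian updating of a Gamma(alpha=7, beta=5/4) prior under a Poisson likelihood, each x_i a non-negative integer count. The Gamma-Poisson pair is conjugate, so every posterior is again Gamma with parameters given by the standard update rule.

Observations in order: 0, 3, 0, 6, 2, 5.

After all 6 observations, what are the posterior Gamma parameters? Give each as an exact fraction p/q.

alpha=23, beta=29/4

obs 1: x=0 → posterior Gamma(7, 9/4)
obs 2: x=3 → posterior Gamma(10, 13/4)
obs 3: x=0 → posterior Gamma(10, 17/4)
obs 4: x=6 → posterior Gamma(16, 21/4)
obs 5: x=2 → posterior Gamma(18, 25/4)
obs 6: x=5 → posterior Gamma(23, 29/4)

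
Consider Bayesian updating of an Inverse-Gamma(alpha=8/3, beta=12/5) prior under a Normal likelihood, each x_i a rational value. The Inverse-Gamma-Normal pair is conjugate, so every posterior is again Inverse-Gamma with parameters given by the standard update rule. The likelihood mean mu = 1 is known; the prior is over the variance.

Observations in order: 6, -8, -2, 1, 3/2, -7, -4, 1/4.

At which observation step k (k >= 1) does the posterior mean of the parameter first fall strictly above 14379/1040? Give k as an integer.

obs 1: x=6 → posterior Inverse-Gamma(19/6, 149/10)
obs 2: x=-8 → posterior Inverse-Gamma(11/3, 277/5)
obs 3: x=-2 → posterior Inverse-Gamma(25/6, 599/10)
obs 4: x=1 → posterior Inverse-Gamma(14/3, 599/10)
obs 5: x=3/2 → posterior Inverse-Gamma(31/6, 2401/40)
obs 6: x=-7 → posterior Inverse-Gamma(17/3, 3681/40)
obs 7: x=-4 → posterior Inverse-Gamma(37/6, 4181/40)
obs 8: x=1/4 → posterior Inverse-Gamma(20/3, 16769/160)

k = 2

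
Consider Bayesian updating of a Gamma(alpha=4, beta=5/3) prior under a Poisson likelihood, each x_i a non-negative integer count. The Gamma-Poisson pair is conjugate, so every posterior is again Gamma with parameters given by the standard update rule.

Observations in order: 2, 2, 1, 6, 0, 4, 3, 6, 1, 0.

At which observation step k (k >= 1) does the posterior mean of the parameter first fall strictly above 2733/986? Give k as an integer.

obs 1: x=2 → posterior Gamma(6, 8/3)
obs 2: x=2 → posterior Gamma(8, 11/3)
obs 3: x=1 → posterior Gamma(9, 14/3)
obs 4: x=6 → posterior Gamma(15, 17/3)
obs 5: x=0 → posterior Gamma(15, 20/3)
obs 6: x=4 → posterior Gamma(19, 23/3)
obs 7: x=3 → posterior Gamma(22, 26/3)
obs 8: x=6 → posterior Gamma(28, 29/3)
obs 9: x=1 → posterior Gamma(29, 32/3)
obs 10: x=0 → posterior Gamma(29, 35/3)

k = 8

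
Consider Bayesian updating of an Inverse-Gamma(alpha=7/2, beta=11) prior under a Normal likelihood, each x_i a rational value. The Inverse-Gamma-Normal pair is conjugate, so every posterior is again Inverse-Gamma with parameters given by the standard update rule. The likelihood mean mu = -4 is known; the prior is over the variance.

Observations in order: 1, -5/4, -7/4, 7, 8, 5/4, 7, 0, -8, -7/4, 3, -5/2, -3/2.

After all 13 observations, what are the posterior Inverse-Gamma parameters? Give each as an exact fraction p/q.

obs 1: x=1 → posterior Inverse-Gamma(4, 47/2)
obs 2: x=-5/4 → posterior Inverse-Gamma(9/2, 873/32)
obs 3: x=-7/4 → posterior Inverse-Gamma(5, 477/16)
obs 4: x=7 → posterior Inverse-Gamma(11/2, 1445/16)
obs 5: x=8 → posterior Inverse-Gamma(6, 2597/16)
obs 6: x=5/4 → posterior Inverse-Gamma(13/2, 5635/32)
obs 7: x=7 → posterior Inverse-Gamma(7, 7571/32)
obs 8: x=0 → posterior Inverse-Gamma(15/2, 7827/32)
obs 9: x=-8 → posterior Inverse-Gamma(8, 8083/32)
obs 10: x=-7/4 → posterior Inverse-Gamma(17/2, 2041/8)
obs 11: x=3 → posterior Inverse-Gamma(9, 2237/8)
obs 12: x=-5/2 → posterior Inverse-Gamma(19/2, 1123/4)
obs 13: x=-3/2 → posterior Inverse-Gamma(10, 2271/8)

alpha=10, beta=2271/8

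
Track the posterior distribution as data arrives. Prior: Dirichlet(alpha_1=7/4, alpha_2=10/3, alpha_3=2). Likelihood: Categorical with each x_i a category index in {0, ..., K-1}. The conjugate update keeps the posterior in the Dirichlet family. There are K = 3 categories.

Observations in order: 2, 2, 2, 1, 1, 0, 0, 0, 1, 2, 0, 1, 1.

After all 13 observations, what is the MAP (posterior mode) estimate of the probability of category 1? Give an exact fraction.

obs 1: x=2 → posterior Dirichlet(7/4, 10/3, 3)
obs 2: x=2 → posterior Dirichlet(7/4, 10/3, 4)
obs 3: x=2 → posterior Dirichlet(7/4, 10/3, 5)
obs 4: x=1 → posterior Dirichlet(7/4, 13/3, 5)
obs 5: x=1 → posterior Dirichlet(7/4, 16/3, 5)
obs 6: x=0 → posterior Dirichlet(11/4, 16/3, 5)
obs 7: x=0 → posterior Dirichlet(15/4, 16/3, 5)
obs 8: x=0 → posterior Dirichlet(19/4, 16/3, 5)
obs 9: x=1 → posterior Dirichlet(19/4, 19/3, 5)
obs 10: x=2 → posterior Dirichlet(19/4, 19/3, 6)
obs 11: x=0 → posterior Dirichlet(23/4, 19/3, 6)
obs 12: x=1 → posterior Dirichlet(23/4, 22/3, 6)
obs 13: x=1 → posterior Dirichlet(23/4, 25/3, 6)

88/205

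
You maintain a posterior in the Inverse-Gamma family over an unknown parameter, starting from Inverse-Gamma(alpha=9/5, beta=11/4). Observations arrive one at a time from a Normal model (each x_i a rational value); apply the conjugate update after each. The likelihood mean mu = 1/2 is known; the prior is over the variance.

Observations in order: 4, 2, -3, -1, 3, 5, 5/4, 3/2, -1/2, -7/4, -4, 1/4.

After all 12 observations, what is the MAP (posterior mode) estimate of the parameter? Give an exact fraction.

obs 1: x=4 → posterior Inverse-Gamma(23/10, 71/8)
obs 2: x=2 → posterior Inverse-Gamma(14/5, 10)
obs 3: x=-3 → posterior Inverse-Gamma(33/10, 129/8)
obs 4: x=-1 → posterior Inverse-Gamma(19/5, 69/4)
obs 5: x=3 → posterior Inverse-Gamma(43/10, 163/8)
obs 6: x=5 → posterior Inverse-Gamma(24/5, 61/2)
obs 7: x=5/4 → posterior Inverse-Gamma(53/10, 985/32)
obs 8: x=3/2 → posterior Inverse-Gamma(29/5, 1001/32)
obs 9: x=-1/2 → posterior Inverse-Gamma(63/10, 1017/32)
obs 10: x=-7/4 → posterior Inverse-Gamma(34/5, 549/16)
obs 11: x=-4 → posterior Inverse-Gamma(73/10, 711/16)
obs 12: x=1/4 → posterior Inverse-Gamma(39/5, 1423/32)

7115/1408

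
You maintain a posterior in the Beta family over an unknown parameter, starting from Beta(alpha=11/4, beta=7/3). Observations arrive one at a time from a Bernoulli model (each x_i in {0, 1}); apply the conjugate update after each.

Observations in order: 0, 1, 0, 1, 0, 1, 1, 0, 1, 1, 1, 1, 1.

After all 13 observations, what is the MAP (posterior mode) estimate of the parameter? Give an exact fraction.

129/193

obs 1: x=0 → posterior Beta(11/4, 10/3)
obs 2: x=1 → posterior Beta(15/4, 10/3)
obs 3: x=0 → posterior Beta(15/4, 13/3)
obs 4: x=1 → posterior Beta(19/4, 13/3)
obs 5: x=0 → posterior Beta(19/4, 16/3)
obs 6: x=1 → posterior Beta(23/4, 16/3)
obs 7: x=1 → posterior Beta(27/4, 16/3)
obs 8: x=0 → posterior Beta(27/4, 19/3)
obs 9: x=1 → posterior Beta(31/4, 19/3)
obs 10: x=1 → posterior Beta(35/4, 19/3)
obs 11: x=1 → posterior Beta(39/4, 19/3)
obs 12: x=1 → posterior Beta(43/4, 19/3)
obs 13: x=1 → posterior Beta(47/4, 19/3)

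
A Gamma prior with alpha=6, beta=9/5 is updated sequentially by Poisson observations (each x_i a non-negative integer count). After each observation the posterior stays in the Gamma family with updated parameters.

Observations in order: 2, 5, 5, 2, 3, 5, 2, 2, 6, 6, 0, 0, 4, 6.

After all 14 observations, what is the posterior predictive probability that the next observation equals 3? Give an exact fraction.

obs 1: x=2 → posterior Gamma(8, 14/5)
obs 2: x=5 → posterior Gamma(13, 19/5)
obs 3: x=5 → posterior Gamma(18, 24/5)
obs 4: x=2 → posterior Gamma(20, 29/5)
obs 5: x=3 → posterior Gamma(23, 34/5)
obs 6: x=5 → posterior Gamma(28, 39/5)
obs 7: x=2 → posterior Gamma(30, 44/5)
obs 8: x=2 → posterior Gamma(32, 49/5)
obs 9: x=6 → posterior Gamma(38, 54/5)
obs 10: x=6 → posterior Gamma(44, 59/5)
obs 11: x=0 → posterior Gamma(44, 64/5)
obs 12: x=0 → posterior Gamma(44, 69/5)
obs 13: x=4 → posterior Gamma(48, 74/5)
obs 14: x=6 → posterior Gamma(54, 79/5)

20376783547696603188319409065031830659498886362431002480840822037967770511757443834855697238081354454306875/95827193493477329155141591238255805616012338563583461245814061601115091390753168669173070530195229492903936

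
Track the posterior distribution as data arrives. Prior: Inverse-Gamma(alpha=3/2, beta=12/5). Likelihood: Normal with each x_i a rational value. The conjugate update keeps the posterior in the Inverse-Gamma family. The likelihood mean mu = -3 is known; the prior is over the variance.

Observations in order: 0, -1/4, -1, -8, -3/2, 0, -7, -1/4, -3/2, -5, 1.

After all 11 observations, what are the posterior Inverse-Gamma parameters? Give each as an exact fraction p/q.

obs 1: x=0 → posterior Inverse-Gamma(2, 69/10)
obs 2: x=-1/4 → posterior Inverse-Gamma(5/2, 1709/160)
obs 3: x=-1 → posterior Inverse-Gamma(3, 2029/160)
obs 4: x=-8 → posterior Inverse-Gamma(7/2, 4029/160)
obs 5: x=-3/2 → posterior Inverse-Gamma(4, 4209/160)
obs 6: x=0 → posterior Inverse-Gamma(9/2, 4929/160)
obs 7: x=-7 → posterior Inverse-Gamma(5, 6209/160)
obs 8: x=-1/4 → posterior Inverse-Gamma(11/2, 3407/80)
obs 9: x=-3/2 → posterior Inverse-Gamma(6, 3497/80)
obs 10: x=-5 → posterior Inverse-Gamma(13/2, 3657/80)
obs 11: x=1 → posterior Inverse-Gamma(7, 4297/80)

alpha=7, beta=4297/80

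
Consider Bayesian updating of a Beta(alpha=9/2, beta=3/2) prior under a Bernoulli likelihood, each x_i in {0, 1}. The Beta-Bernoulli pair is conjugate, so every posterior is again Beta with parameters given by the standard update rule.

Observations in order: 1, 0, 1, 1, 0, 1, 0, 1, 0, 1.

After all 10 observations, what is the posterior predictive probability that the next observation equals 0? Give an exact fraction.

11/32

obs 1: x=1 → posterior Beta(11/2, 3/2)
obs 2: x=0 → posterior Beta(11/2, 5/2)
obs 3: x=1 → posterior Beta(13/2, 5/2)
obs 4: x=1 → posterior Beta(15/2, 5/2)
obs 5: x=0 → posterior Beta(15/2, 7/2)
obs 6: x=1 → posterior Beta(17/2, 7/2)
obs 7: x=0 → posterior Beta(17/2, 9/2)
obs 8: x=1 → posterior Beta(19/2, 9/2)
obs 9: x=0 → posterior Beta(19/2, 11/2)
obs 10: x=1 → posterior Beta(21/2, 11/2)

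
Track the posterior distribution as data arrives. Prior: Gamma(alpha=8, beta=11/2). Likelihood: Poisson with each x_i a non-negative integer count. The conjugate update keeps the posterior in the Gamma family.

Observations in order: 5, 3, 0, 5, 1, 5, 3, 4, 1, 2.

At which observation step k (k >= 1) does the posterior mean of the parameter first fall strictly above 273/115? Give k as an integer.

obs 1: x=5 → posterior Gamma(13, 13/2)
obs 2: x=3 → posterior Gamma(16, 15/2)
obs 3: x=0 → posterior Gamma(16, 17/2)
obs 4: x=5 → posterior Gamma(21, 19/2)
obs 5: x=1 → posterior Gamma(22, 21/2)
obs 6: x=5 → posterior Gamma(27, 23/2)
obs 7: x=3 → posterior Gamma(30, 25/2)
obs 8: x=4 → posterior Gamma(34, 27/2)
obs 9: x=1 → posterior Gamma(35, 29/2)
obs 10: x=2 → posterior Gamma(37, 31/2)

k = 7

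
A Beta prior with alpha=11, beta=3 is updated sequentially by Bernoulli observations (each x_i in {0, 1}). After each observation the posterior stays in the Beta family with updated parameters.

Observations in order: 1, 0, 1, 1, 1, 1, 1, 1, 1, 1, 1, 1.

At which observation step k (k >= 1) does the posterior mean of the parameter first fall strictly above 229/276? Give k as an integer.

k = 10

obs 1: x=1 → posterior Beta(12, 3)
obs 2: x=0 → posterior Beta(12, 4)
obs 3: x=1 → posterior Beta(13, 4)
obs 4: x=1 → posterior Beta(14, 4)
obs 5: x=1 → posterior Beta(15, 4)
obs 6: x=1 → posterior Beta(16, 4)
obs 7: x=1 → posterior Beta(17, 4)
obs 8: x=1 → posterior Beta(18, 4)
obs 9: x=1 → posterior Beta(19, 4)
obs 10: x=1 → posterior Beta(20, 4)
obs 11: x=1 → posterior Beta(21, 4)
obs 12: x=1 → posterior Beta(22, 4)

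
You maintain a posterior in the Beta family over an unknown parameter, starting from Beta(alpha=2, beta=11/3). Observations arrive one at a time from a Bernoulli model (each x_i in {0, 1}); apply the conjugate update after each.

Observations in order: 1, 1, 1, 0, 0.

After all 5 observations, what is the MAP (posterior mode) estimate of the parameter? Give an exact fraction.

6/13

obs 1: x=1 → posterior Beta(3, 11/3)
obs 2: x=1 → posterior Beta(4, 11/3)
obs 3: x=1 → posterior Beta(5, 11/3)
obs 4: x=0 → posterior Beta(5, 14/3)
obs 5: x=0 → posterior Beta(5, 17/3)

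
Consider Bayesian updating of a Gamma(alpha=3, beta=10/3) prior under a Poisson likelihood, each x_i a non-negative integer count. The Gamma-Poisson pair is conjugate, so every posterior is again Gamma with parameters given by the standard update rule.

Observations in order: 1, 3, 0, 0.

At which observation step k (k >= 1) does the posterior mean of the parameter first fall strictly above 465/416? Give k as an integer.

obs 1: x=1 → posterior Gamma(4, 13/3)
obs 2: x=3 → posterior Gamma(7, 16/3)
obs 3: x=0 → posterior Gamma(7, 19/3)
obs 4: x=0 → posterior Gamma(7, 22/3)

k = 2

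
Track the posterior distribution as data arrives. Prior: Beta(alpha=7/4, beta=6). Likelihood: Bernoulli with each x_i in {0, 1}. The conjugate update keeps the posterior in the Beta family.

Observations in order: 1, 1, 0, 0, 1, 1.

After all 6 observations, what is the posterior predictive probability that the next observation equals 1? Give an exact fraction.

obs 1: x=1 → posterior Beta(11/4, 6)
obs 2: x=1 → posterior Beta(15/4, 6)
obs 3: x=0 → posterior Beta(15/4, 7)
obs 4: x=0 → posterior Beta(15/4, 8)
obs 5: x=1 → posterior Beta(19/4, 8)
obs 6: x=1 → posterior Beta(23/4, 8)

23/55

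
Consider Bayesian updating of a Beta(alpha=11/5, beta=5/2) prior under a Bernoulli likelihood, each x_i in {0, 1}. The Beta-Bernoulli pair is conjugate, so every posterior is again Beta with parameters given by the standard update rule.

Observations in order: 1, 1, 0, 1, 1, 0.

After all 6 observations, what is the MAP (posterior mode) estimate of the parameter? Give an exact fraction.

52/87

obs 1: x=1 → posterior Beta(16/5, 5/2)
obs 2: x=1 → posterior Beta(21/5, 5/2)
obs 3: x=0 → posterior Beta(21/5, 7/2)
obs 4: x=1 → posterior Beta(26/5, 7/2)
obs 5: x=1 → posterior Beta(31/5, 7/2)
obs 6: x=0 → posterior Beta(31/5, 9/2)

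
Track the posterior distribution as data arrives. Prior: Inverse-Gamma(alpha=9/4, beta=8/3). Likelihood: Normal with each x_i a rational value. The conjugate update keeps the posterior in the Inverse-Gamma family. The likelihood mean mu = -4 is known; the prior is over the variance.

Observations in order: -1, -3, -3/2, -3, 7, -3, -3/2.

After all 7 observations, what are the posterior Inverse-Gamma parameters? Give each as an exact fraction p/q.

alpha=23/4, beta=905/12

obs 1: x=-1 → posterior Inverse-Gamma(11/4, 43/6)
obs 2: x=-3 → posterior Inverse-Gamma(13/4, 23/3)
obs 3: x=-3/2 → posterior Inverse-Gamma(15/4, 259/24)
obs 4: x=-3 → posterior Inverse-Gamma(17/4, 271/24)
obs 5: x=7 → posterior Inverse-Gamma(19/4, 1723/24)
obs 6: x=-3 → posterior Inverse-Gamma(21/4, 1735/24)
obs 7: x=-3/2 → posterior Inverse-Gamma(23/4, 905/12)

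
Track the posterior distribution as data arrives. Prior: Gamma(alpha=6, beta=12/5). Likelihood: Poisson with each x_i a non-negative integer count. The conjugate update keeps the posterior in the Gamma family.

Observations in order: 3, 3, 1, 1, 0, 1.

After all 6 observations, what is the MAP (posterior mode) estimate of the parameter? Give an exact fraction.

5/3

obs 1: x=3 → posterior Gamma(9, 17/5)
obs 2: x=3 → posterior Gamma(12, 22/5)
obs 3: x=1 → posterior Gamma(13, 27/5)
obs 4: x=1 → posterior Gamma(14, 32/5)
obs 5: x=0 → posterior Gamma(14, 37/5)
obs 6: x=1 → posterior Gamma(15, 42/5)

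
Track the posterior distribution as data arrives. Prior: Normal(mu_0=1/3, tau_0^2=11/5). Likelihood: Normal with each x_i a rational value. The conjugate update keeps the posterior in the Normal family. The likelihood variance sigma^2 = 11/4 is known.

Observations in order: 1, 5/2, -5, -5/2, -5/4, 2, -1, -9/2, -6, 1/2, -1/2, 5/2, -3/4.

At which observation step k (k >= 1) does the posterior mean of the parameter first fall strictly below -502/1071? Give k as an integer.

obs 1: x=1 → posterior Normal(17/27, 11/9)
obs 2: x=5/2 → posterior Normal(47/39, 11/13)
obs 3: x=-5 → posterior Normal(-13/51, 11/17)
obs 4: x=-5/2 → posterior Normal(-43/63, 11/21)
obs 5: x=-5/4 → posterior Normal(-58/75, 11/25)
obs 6: x=2 → posterior Normal(-34/87, 11/29)
obs 7: x=-1 → posterior Normal(-46/99, 1/3)
obs 8: x=-9/2 → posterior Normal(-100/111, 11/37)
obs 9: x=-6 → posterior Normal(-172/123, 11/41)
obs 10: x=1/2 → posterior Normal(-166/135, 11/45)
obs 11: x=-1/2 → posterior Normal(-172/147, 11/49)
obs 12: x=5/2 → posterior Normal(-142/159, 11/53)
obs 13: x=-3/4 → posterior Normal(-151/171, 11/57)

k = 4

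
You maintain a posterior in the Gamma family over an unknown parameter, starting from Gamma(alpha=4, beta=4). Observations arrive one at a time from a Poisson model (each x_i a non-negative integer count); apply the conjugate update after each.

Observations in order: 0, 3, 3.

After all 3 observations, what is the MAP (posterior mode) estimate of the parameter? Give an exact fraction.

obs 1: x=0 → posterior Gamma(4, 5)
obs 2: x=3 → posterior Gamma(7, 6)
obs 3: x=3 → posterior Gamma(10, 7)

9/7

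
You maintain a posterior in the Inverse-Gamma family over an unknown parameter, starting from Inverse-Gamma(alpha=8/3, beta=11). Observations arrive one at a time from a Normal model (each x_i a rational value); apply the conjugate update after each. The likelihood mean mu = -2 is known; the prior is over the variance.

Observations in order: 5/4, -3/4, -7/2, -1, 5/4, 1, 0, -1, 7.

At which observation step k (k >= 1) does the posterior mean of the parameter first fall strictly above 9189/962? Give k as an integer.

obs 1: x=5/4 → posterior Inverse-Gamma(19/6, 521/32)
obs 2: x=-3/4 → posterior Inverse-Gamma(11/3, 273/16)
obs 3: x=-7/2 → posterior Inverse-Gamma(25/6, 291/16)
obs 4: x=-1 → posterior Inverse-Gamma(14/3, 299/16)
obs 5: x=5/4 → posterior Inverse-Gamma(31/6, 767/32)
obs 6: x=1 → posterior Inverse-Gamma(17/3, 911/32)
obs 7: x=0 → posterior Inverse-Gamma(37/6, 975/32)
obs 8: x=-1 → posterior Inverse-Gamma(20/3, 991/32)
obs 9: x=7 → posterior Inverse-Gamma(43/6, 2287/32)

k = 9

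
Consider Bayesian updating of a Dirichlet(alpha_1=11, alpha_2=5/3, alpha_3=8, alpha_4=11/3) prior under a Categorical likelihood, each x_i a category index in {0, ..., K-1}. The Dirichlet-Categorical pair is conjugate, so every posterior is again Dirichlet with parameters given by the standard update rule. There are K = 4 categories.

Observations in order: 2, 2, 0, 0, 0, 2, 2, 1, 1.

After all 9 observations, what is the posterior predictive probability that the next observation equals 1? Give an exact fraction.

11/100

obs 1: x=2 → posterior Dirichlet(11, 5/3, 9, 11/3)
obs 2: x=2 → posterior Dirichlet(11, 5/3, 10, 11/3)
obs 3: x=0 → posterior Dirichlet(12, 5/3, 10, 11/3)
obs 4: x=0 → posterior Dirichlet(13, 5/3, 10, 11/3)
obs 5: x=0 → posterior Dirichlet(14, 5/3, 10, 11/3)
obs 6: x=2 → posterior Dirichlet(14, 5/3, 11, 11/3)
obs 7: x=2 → posterior Dirichlet(14, 5/3, 12, 11/3)
obs 8: x=1 → posterior Dirichlet(14, 8/3, 12, 11/3)
obs 9: x=1 → posterior Dirichlet(14, 11/3, 12, 11/3)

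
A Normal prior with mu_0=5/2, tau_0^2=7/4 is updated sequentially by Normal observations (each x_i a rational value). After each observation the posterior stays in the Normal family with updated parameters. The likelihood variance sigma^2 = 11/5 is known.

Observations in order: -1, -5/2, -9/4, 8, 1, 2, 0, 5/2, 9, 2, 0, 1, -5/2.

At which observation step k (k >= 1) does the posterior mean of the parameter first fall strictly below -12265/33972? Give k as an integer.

k = 3

obs 1: x=-1 → posterior Normal(75/79, 77/79)
obs 2: x=-5/2 → posterior Normal(-25/228, 77/114)
obs 3: x=-9/4 → posterior Normal(-365/596, 77/149)
obs 4: x=8 → posterior Normal(755/736, 77/184)
obs 5: x=1 → posterior Normal(895/876, 77/219)
obs 6: x=2 → posterior Normal(1175/1016, 77/254)
obs 7: x=0 → posterior Normal(1175/1156, 77/289)
obs 8: x=5/2 → posterior Normal(1525/1296, 77/324)
obs 9: x=9 → posterior Normal(2785/1436, 77/359)
obs 10: x=2 → posterior Normal(3065/1576, 77/394)
obs 11: x=0 → posterior Normal(3065/1716, 7/39)
obs 12: x=1 → posterior Normal(3205/1856, 77/464)
obs 13: x=-5/2 → posterior Normal(2855/1996, 77/499)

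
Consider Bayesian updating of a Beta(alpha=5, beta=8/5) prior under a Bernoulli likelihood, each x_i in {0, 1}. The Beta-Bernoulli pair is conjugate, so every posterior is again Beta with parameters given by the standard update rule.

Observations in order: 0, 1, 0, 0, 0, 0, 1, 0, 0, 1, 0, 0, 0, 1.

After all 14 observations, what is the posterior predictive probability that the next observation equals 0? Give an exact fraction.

58/103

obs 1: x=0 → posterior Beta(5, 13/5)
obs 2: x=1 → posterior Beta(6, 13/5)
obs 3: x=0 → posterior Beta(6, 18/5)
obs 4: x=0 → posterior Beta(6, 23/5)
obs 5: x=0 → posterior Beta(6, 28/5)
obs 6: x=0 → posterior Beta(6, 33/5)
obs 7: x=1 → posterior Beta(7, 33/5)
obs 8: x=0 → posterior Beta(7, 38/5)
obs 9: x=0 → posterior Beta(7, 43/5)
obs 10: x=1 → posterior Beta(8, 43/5)
obs 11: x=0 → posterior Beta(8, 48/5)
obs 12: x=0 → posterior Beta(8, 53/5)
obs 13: x=0 → posterior Beta(8, 58/5)
obs 14: x=1 → posterior Beta(9, 58/5)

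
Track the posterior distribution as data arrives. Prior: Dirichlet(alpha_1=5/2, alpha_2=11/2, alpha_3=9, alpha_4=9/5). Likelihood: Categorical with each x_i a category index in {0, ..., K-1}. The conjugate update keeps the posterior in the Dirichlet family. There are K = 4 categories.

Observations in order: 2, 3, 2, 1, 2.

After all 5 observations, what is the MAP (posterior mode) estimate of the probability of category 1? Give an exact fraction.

5/18

obs 1: x=2 → posterior Dirichlet(5/2, 11/2, 10, 9/5)
obs 2: x=3 → posterior Dirichlet(5/2, 11/2, 10, 14/5)
obs 3: x=2 → posterior Dirichlet(5/2, 11/2, 11, 14/5)
obs 4: x=1 → posterior Dirichlet(5/2, 13/2, 11, 14/5)
obs 5: x=2 → posterior Dirichlet(5/2, 13/2, 12, 14/5)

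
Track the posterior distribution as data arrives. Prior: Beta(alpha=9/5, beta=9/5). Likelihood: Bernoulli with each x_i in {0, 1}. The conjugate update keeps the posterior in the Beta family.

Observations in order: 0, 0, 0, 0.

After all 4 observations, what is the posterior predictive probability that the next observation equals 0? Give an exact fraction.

29/38

obs 1: x=0 → posterior Beta(9/5, 14/5)
obs 2: x=0 → posterior Beta(9/5, 19/5)
obs 3: x=0 → posterior Beta(9/5, 24/5)
obs 4: x=0 → posterior Beta(9/5, 29/5)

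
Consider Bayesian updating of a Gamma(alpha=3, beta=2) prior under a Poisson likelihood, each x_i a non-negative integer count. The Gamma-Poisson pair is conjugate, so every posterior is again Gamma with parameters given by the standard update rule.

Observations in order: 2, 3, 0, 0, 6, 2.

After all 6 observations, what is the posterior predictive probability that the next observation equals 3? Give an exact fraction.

obs 1: x=2 → posterior Gamma(5, 3)
obs 2: x=3 → posterior Gamma(8, 4)
obs 3: x=0 → posterior Gamma(8, 5)
obs 4: x=0 → posterior Gamma(8, 6)
obs 5: x=6 → posterior Gamma(14, 7)
obs 6: x=2 → posterior Gamma(16, 8)

76561193665298432/450283905890997363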